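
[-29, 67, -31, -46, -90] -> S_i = Random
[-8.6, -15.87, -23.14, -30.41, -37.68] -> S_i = -8.60 + -7.27*i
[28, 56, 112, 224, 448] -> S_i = 28*2^i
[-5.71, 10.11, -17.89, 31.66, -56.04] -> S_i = -5.71*(-1.77)^i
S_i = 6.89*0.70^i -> [6.89, 4.82, 3.38, 2.36, 1.65]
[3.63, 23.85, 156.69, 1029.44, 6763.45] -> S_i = 3.63*6.57^i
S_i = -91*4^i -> [-91, -364, -1456, -5824, -23296]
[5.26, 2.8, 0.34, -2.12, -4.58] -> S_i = 5.26 + -2.46*i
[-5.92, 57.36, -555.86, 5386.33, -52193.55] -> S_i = -5.92*(-9.69)^i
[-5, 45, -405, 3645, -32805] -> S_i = -5*-9^i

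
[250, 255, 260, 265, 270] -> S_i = 250 + 5*i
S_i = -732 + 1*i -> [-732, -731, -730, -729, -728]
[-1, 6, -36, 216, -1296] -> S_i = -1*-6^i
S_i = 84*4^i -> [84, 336, 1344, 5376, 21504]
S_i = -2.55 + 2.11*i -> [-2.55, -0.44, 1.67, 3.78, 5.89]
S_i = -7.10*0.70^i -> [-7.1, -4.97, -3.48, -2.44, -1.7]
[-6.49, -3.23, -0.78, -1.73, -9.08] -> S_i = Random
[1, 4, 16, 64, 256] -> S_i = 1*4^i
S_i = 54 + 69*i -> [54, 123, 192, 261, 330]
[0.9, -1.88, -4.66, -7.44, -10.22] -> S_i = 0.90 + -2.78*i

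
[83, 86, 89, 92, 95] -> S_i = 83 + 3*i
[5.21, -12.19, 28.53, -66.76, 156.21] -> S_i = 5.21*(-2.34)^i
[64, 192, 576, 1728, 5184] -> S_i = 64*3^i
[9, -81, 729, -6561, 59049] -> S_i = 9*-9^i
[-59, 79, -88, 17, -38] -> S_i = Random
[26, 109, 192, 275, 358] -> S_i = 26 + 83*i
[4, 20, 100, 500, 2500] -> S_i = 4*5^i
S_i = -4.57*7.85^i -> [-4.57, -35.87, -281.61, -2210.68, -17353.81]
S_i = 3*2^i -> [3, 6, 12, 24, 48]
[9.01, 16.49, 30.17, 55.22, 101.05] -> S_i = 9.01*1.83^i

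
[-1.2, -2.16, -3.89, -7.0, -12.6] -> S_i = -1.20*1.80^i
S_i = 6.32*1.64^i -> [6.32, 10.36, 17.0, 27.88, 45.72]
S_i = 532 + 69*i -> [532, 601, 670, 739, 808]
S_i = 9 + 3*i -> [9, 12, 15, 18, 21]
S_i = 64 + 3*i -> [64, 67, 70, 73, 76]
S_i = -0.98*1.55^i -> [-0.98, -1.52, -2.35, -3.65, -5.66]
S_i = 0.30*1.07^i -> [0.3, 0.32, 0.34, 0.37, 0.39]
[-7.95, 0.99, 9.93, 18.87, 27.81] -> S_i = -7.95 + 8.94*i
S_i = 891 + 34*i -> [891, 925, 959, 993, 1027]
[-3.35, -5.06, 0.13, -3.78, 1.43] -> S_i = Random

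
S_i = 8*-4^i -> [8, -32, 128, -512, 2048]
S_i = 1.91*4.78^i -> [1.91, 9.13, 43.64, 208.6, 997.11]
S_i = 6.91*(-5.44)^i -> [6.91, -37.59, 204.49, -1112.44, 6051.65]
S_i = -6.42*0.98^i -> [-6.42, -6.29, -6.17, -6.04, -5.92]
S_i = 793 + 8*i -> [793, 801, 809, 817, 825]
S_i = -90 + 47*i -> [-90, -43, 4, 51, 98]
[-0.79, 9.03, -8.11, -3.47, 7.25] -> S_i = Random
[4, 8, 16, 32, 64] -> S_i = 4*2^i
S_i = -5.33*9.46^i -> [-5.33, -50.42, -476.99, -4512.33, -42686.62]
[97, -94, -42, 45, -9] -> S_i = Random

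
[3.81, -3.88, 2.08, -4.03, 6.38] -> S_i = Random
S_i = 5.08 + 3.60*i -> [5.08, 8.68, 12.28, 15.88, 19.48]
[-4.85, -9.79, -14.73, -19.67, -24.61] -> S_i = -4.85 + -4.94*i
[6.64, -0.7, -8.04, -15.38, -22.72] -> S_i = 6.64 + -7.34*i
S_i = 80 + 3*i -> [80, 83, 86, 89, 92]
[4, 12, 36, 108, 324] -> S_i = 4*3^i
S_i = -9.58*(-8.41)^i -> [-9.58, 80.57, -677.58, 5698.41, -47923.61]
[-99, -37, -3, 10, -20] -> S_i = Random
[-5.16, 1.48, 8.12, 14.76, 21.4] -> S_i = -5.16 + 6.64*i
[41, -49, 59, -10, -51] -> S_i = Random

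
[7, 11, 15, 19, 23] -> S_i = 7 + 4*i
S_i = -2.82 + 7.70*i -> [-2.82, 4.88, 12.58, 20.28, 27.98]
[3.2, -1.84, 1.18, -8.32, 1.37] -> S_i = Random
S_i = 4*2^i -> [4, 8, 16, 32, 64]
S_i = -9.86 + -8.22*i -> [-9.86, -18.08, -26.3, -34.52, -42.74]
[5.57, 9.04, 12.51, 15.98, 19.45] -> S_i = 5.57 + 3.47*i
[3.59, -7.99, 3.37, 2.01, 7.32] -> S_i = Random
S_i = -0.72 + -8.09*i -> [-0.72, -8.81, -16.9, -24.99, -33.08]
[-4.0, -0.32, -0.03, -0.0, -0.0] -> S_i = -4.00*0.08^i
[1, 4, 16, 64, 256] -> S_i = 1*4^i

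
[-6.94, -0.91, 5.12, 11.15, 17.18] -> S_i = -6.94 + 6.03*i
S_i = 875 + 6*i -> [875, 881, 887, 893, 899]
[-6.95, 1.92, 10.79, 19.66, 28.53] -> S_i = -6.95 + 8.87*i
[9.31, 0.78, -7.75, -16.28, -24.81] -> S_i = 9.31 + -8.53*i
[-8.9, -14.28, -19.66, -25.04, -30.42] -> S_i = -8.90 + -5.38*i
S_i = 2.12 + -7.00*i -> [2.12, -4.88, -11.88, -18.88, -25.88]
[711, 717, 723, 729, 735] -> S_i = 711 + 6*i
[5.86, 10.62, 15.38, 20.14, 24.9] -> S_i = 5.86 + 4.76*i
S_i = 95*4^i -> [95, 380, 1520, 6080, 24320]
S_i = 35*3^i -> [35, 105, 315, 945, 2835]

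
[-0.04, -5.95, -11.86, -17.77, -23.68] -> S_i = -0.04 + -5.91*i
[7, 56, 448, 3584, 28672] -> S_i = 7*8^i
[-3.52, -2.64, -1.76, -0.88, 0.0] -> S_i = -3.52 + 0.88*i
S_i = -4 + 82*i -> [-4, 78, 160, 242, 324]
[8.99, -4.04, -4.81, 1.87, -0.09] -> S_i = Random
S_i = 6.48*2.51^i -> [6.48, 16.26, 40.82, 102.47, 257.2]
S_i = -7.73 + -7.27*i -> [-7.73, -15.0, -22.27, -29.54, -36.81]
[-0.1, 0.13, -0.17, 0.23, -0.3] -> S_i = -0.10*(-1.32)^i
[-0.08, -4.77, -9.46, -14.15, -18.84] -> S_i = -0.08 + -4.69*i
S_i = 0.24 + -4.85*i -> [0.24, -4.61, -9.46, -14.31, -19.16]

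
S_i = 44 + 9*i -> [44, 53, 62, 71, 80]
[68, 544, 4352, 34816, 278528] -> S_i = 68*8^i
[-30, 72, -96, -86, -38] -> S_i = Random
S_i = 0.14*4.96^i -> [0.14, 0.69, 3.44, 17.08, 84.73]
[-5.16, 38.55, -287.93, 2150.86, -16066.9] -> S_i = -5.16*(-7.47)^i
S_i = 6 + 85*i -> [6, 91, 176, 261, 346]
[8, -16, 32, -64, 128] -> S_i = 8*-2^i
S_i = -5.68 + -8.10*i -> [-5.68, -13.78, -21.88, -29.98, -38.08]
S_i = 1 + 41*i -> [1, 42, 83, 124, 165]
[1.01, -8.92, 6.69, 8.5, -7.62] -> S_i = Random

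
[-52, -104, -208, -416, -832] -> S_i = -52*2^i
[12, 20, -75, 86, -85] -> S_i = Random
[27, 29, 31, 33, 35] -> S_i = 27 + 2*i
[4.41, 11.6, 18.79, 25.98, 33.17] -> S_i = 4.41 + 7.19*i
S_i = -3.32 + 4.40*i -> [-3.32, 1.08, 5.48, 9.88, 14.28]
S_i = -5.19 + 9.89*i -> [-5.19, 4.7, 14.59, 24.48, 34.37]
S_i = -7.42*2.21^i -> [-7.42, -16.4, -36.24, -80.09, -177.0]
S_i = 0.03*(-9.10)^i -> [0.03, -0.27, 2.48, -22.61, 205.72]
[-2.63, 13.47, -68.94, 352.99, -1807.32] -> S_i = -2.63*(-5.12)^i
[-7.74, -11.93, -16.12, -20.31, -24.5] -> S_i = -7.74 + -4.19*i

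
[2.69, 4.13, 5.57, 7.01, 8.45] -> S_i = 2.69 + 1.44*i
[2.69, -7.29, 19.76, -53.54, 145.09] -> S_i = 2.69*(-2.71)^i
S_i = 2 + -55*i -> [2, -53, -108, -163, -218]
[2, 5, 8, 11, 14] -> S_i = 2 + 3*i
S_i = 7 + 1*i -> [7, 8, 9, 10, 11]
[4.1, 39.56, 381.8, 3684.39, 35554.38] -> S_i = 4.10*9.65^i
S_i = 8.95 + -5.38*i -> [8.95, 3.57, -1.81, -7.19, -12.57]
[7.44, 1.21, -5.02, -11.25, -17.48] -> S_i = 7.44 + -6.23*i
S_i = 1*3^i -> [1, 3, 9, 27, 81]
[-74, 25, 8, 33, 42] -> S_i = Random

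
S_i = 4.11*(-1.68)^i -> [4.11, -6.9, 11.6, -19.49, 32.74]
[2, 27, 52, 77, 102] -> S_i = 2 + 25*i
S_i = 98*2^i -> [98, 196, 392, 784, 1568]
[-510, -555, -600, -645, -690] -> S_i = -510 + -45*i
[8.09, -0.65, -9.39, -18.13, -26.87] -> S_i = 8.09 + -8.74*i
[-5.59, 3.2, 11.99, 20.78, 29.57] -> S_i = -5.59 + 8.79*i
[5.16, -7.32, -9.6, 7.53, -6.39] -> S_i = Random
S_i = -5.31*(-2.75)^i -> [-5.31, 14.6, -40.16, 110.43, -303.69]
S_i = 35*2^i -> [35, 70, 140, 280, 560]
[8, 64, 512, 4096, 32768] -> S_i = 8*8^i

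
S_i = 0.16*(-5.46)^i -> [0.16, -0.87, 4.77, -26.04, 142.2]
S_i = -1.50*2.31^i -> [-1.5, -3.46, -8.0, -18.49, -42.71]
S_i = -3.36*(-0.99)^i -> [-3.36, 3.33, -3.29, 3.26, -3.23]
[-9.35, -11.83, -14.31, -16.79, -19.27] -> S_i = -9.35 + -2.48*i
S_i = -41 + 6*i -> [-41, -35, -29, -23, -17]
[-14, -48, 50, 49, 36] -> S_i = Random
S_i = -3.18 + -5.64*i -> [-3.18, -8.82, -14.46, -20.1, -25.74]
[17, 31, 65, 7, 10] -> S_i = Random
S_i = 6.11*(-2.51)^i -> [6.11, -15.34, 38.49, -96.62, 242.51]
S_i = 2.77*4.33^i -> [2.77, 11.99, 51.93, 224.88, 973.71]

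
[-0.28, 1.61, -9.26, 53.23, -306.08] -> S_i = -0.28*(-5.75)^i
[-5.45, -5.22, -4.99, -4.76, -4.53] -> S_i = -5.45 + 0.23*i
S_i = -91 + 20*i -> [-91, -71, -51, -31, -11]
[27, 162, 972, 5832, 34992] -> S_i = 27*6^i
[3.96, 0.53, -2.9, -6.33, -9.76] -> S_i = 3.96 + -3.43*i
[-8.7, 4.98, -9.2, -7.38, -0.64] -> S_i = Random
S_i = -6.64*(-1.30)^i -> [-6.64, 8.63, -11.22, 14.59, -18.96]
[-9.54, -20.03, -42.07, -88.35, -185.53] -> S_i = -9.54*2.10^i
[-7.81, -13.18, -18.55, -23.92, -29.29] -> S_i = -7.81 + -5.37*i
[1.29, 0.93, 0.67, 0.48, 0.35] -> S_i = 1.29*0.72^i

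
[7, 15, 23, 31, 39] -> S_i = 7 + 8*i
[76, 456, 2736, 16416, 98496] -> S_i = 76*6^i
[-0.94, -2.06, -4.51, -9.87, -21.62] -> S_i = -0.94*2.19^i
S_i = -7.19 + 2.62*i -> [-7.19, -4.57, -1.95, 0.67, 3.29]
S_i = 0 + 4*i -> [0, 4, 8, 12, 16]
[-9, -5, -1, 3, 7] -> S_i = -9 + 4*i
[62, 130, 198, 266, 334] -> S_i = 62 + 68*i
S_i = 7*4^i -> [7, 28, 112, 448, 1792]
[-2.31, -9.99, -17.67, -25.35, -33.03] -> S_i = -2.31 + -7.68*i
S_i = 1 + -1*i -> [1, 0, -1, -2, -3]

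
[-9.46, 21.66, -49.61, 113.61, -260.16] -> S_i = -9.46*(-2.29)^i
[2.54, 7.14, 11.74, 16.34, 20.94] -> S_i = 2.54 + 4.60*i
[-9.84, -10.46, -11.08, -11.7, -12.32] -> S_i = -9.84 + -0.62*i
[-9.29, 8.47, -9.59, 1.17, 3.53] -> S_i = Random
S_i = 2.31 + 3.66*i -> [2.31, 5.97, 9.63, 13.29, 16.95]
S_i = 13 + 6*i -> [13, 19, 25, 31, 37]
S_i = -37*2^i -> [-37, -74, -148, -296, -592]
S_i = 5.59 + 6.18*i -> [5.59, 11.77, 17.95, 24.13, 30.31]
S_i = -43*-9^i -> [-43, 387, -3483, 31347, -282123]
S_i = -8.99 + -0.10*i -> [-8.99, -9.09, -9.19, -9.29, -9.39]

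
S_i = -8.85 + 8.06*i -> [-8.85, -0.79, 7.27, 15.33, 23.39]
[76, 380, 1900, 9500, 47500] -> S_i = 76*5^i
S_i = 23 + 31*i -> [23, 54, 85, 116, 147]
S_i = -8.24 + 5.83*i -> [-8.24, -2.41, 3.42, 9.25, 15.08]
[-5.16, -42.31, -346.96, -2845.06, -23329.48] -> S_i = -5.16*8.20^i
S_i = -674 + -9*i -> [-674, -683, -692, -701, -710]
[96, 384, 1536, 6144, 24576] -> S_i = 96*4^i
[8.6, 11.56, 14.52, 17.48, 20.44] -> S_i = 8.60 + 2.96*i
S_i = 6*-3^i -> [6, -18, 54, -162, 486]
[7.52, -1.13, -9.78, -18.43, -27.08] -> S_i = 7.52 + -8.65*i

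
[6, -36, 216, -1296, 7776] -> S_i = 6*-6^i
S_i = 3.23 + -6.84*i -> [3.23, -3.61, -10.45, -17.29, -24.13]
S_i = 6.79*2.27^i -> [6.79, 15.41, 34.99, 79.42, 180.29]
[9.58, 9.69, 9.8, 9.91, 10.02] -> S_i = 9.58 + 0.11*i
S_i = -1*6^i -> [-1, -6, -36, -216, -1296]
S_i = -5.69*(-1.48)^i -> [-5.69, 8.42, -12.46, 18.45, -27.3]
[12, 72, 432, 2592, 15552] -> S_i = 12*6^i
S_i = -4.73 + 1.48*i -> [-4.73, -3.25, -1.77, -0.29, 1.19]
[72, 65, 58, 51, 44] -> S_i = 72 + -7*i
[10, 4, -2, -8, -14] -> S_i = 10 + -6*i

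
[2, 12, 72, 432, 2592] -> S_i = 2*6^i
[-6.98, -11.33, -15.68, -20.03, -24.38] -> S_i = -6.98 + -4.35*i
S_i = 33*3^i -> [33, 99, 297, 891, 2673]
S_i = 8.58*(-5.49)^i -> [8.58, -47.1, 258.6, -1419.73, 7794.29]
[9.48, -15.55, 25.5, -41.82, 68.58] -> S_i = 9.48*(-1.64)^i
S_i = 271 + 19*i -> [271, 290, 309, 328, 347]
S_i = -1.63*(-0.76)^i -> [-1.63, 1.24, -0.94, 0.72, -0.54]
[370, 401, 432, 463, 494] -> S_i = 370 + 31*i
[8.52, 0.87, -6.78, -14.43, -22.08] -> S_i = 8.52 + -7.65*i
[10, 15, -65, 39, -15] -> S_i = Random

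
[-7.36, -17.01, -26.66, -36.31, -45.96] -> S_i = -7.36 + -9.65*i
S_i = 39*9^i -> [39, 351, 3159, 28431, 255879]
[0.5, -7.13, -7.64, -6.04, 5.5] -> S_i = Random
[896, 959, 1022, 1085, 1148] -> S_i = 896 + 63*i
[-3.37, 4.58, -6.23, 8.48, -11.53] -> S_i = -3.37*(-1.36)^i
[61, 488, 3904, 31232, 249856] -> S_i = 61*8^i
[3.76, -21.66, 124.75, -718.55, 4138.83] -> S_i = 3.76*(-5.76)^i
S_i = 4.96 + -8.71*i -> [4.96, -3.75, -12.46, -21.17, -29.88]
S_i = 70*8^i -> [70, 560, 4480, 35840, 286720]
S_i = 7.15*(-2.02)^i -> [7.15, -14.44, 29.17, -58.93, 119.05]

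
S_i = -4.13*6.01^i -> [-4.13, -24.82, -149.18, -896.55, -5388.25]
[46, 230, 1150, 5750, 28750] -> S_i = 46*5^i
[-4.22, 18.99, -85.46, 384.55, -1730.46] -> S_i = -4.22*(-4.50)^i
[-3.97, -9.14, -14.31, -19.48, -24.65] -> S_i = -3.97 + -5.17*i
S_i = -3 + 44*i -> [-3, 41, 85, 129, 173]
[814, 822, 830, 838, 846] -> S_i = 814 + 8*i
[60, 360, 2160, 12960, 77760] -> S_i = 60*6^i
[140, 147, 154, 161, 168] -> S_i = 140 + 7*i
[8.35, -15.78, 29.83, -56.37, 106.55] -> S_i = 8.35*(-1.89)^i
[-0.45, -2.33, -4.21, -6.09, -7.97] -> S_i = -0.45 + -1.88*i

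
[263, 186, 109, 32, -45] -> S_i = 263 + -77*i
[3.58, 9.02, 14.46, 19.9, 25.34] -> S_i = 3.58 + 5.44*i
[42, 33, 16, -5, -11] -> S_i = Random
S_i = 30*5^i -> [30, 150, 750, 3750, 18750]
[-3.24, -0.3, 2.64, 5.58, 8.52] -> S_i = -3.24 + 2.94*i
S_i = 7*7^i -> [7, 49, 343, 2401, 16807]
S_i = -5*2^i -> [-5, -10, -20, -40, -80]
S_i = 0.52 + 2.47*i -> [0.52, 2.99, 5.46, 7.93, 10.4]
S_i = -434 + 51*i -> [-434, -383, -332, -281, -230]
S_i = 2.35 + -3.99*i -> [2.35, -1.64, -5.63, -9.62, -13.61]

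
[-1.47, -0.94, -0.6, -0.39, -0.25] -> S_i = -1.47*0.64^i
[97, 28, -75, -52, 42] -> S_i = Random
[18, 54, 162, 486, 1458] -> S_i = 18*3^i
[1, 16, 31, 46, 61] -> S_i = 1 + 15*i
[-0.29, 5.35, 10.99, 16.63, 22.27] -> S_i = -0.29 + 5.64*i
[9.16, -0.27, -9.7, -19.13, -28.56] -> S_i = 9.16 + -9.43*i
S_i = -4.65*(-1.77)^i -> [-4.65, 8.23, -14.57, 25.79, -45.64]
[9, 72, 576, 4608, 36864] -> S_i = 9*8^i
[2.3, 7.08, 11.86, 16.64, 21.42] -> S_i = 2.30 + 4.78*i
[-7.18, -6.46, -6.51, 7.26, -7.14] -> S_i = Random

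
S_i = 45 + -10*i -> [45, 35, 25, 15, 5]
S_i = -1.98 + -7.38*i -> [-1.98, -9.36, -16.74, -24.12, -31.5]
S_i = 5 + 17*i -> [5, 22, 39, 56, 73]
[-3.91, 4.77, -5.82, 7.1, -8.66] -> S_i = -3.91*(-1.22)^i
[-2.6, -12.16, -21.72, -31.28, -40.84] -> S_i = -2.60 + -9.56*i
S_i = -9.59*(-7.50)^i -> [-9.59, 71.92, -539.44, 4045.78, -30343.36]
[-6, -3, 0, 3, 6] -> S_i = -6 + 3*i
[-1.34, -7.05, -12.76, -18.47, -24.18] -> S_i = -1.34 + -5.71*i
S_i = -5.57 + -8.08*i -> [-5.57, -13.65, -21.73, -29.81, -37.89]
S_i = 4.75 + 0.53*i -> [4.75, 5.28, 5.81, 6.34, 6.87]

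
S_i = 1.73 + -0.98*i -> [1.73, 0.75, -0.23, -1.21, -2.19]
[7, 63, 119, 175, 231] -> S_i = 7 + 56*i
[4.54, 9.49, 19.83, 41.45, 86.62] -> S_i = 4.54*2.09^i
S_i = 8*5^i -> [8, 40, 200, 1000, 5000]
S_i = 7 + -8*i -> [7, -1, -9, -17, -25]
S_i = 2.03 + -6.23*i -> [2.03, -4.2, -10.43, -16.66, -22.89]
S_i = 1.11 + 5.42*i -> [1.11, 6.53, 11.95, 17.37, 22.79]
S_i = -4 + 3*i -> [-4, -1, 2, 5, 8]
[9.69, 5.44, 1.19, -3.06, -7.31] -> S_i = 9.69 + -4.25*i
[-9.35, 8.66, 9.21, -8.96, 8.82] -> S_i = Random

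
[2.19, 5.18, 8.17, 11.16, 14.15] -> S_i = 2.19 + 2.99*i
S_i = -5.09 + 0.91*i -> [-5.09, -4.18, -3.27, -2.36, -1.45]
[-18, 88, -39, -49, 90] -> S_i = Random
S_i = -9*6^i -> [-9, -54, -324, -1944, -11664]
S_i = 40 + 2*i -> [40, 42, 44, 46, 48]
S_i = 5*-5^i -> [5, -25, 125, -625, 3125]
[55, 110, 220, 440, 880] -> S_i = 55*2^i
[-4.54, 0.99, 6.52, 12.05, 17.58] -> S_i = -4.54 + 5.53*i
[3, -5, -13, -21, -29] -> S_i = 3 + -8*i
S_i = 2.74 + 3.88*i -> [2.74, 6.62, 10.5, 14.38, 18.26]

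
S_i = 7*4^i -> [7, 28, 112, 448, 1792]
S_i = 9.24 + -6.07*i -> [9.24, 3.17, -2.9, -8.97, -15.04]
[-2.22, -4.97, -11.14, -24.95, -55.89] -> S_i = -2.22*2.24^i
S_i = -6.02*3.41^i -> [-6.02, -20.53, -70.0, -238.7, -813.98]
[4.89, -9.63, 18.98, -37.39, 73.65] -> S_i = 4.89*(-1.97)^i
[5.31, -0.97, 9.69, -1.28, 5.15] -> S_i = Random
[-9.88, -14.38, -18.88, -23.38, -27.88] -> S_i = -9.88 + -4.50*i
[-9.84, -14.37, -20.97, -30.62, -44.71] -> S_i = -9.84*1.46^i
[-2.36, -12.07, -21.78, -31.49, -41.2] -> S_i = -2.36 + -9.71*i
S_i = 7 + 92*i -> [7, 99, 191, 283, 375]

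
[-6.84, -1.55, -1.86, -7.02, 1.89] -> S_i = Random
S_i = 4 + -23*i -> [4, -19, -42, -65, -88]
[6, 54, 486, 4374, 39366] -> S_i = 6*9^i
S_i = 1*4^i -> [1, 4, 16, 64, 256]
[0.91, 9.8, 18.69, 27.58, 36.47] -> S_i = 0.91 + 8.89*i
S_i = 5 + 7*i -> [5, 12, 19, 26, 33]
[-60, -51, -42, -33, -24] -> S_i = -60 + 9*i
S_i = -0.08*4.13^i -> [-0.08, -0.33, -1.36, -5.64, -23.28]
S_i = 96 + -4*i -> [96, 92, 88, 84, 80]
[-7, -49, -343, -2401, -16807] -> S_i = -7*7^i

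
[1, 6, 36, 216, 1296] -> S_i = 1*6^i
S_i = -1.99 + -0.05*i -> [-1.99, -2.04, -2.09, -2.14, -2.19]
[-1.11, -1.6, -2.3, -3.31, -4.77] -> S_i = -1.11*1.44^i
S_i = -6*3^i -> [-6, -18, -54, -162, -486]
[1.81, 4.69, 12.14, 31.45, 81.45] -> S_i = 1.81*2.59^i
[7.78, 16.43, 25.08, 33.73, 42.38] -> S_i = 7.78 + 8.65*i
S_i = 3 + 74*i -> [3, 77, 151, 225, 299]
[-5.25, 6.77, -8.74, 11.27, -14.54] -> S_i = -5.25*(-1.29)^i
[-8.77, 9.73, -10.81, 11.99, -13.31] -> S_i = -8.77*(-1.11)^i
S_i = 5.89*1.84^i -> [5.89, 10.84, 19.94, 36.69, 67.51]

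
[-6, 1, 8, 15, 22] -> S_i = -6 + 7*i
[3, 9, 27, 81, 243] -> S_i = 3*3^i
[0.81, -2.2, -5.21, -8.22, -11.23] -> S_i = 0.81 + -3.01*i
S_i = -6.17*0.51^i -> [-6.17, -3.15, -1.6, -0.82, -0.42]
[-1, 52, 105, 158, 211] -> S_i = -1 + 53*i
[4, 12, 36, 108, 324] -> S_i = 4*3^i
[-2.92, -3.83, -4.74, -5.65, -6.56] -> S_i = -2.92 + -0.91*i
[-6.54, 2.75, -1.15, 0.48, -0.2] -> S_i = -6.54*(-0.42)^i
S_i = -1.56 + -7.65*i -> [-1.56, -9.21, -16.86, -24.51, -32.16]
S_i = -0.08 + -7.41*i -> [-0.08, -7.49, -14.9, -22.31, -29.72]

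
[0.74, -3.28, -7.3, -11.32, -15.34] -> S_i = 0.74 + -4.02*i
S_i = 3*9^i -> [3, 27, 243, 2187, 19683]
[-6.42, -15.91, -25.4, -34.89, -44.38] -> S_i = -6.42 + -9.49*i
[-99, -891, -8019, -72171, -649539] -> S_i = -99*9^i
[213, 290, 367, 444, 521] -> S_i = 213 + 77*i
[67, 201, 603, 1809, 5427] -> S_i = 67*3^i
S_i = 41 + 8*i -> [41, 49, 57, 65, 73]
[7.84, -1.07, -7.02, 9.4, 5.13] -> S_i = Random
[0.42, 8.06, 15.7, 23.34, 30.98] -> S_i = 0.42 + 7.64*i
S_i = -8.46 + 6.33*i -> [-8.46, -2.13, 4.2, 10.53, 16.86]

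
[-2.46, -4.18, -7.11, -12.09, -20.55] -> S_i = -2.46*1.70^i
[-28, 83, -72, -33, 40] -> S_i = Random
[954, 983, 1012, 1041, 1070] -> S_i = 954 + 29*i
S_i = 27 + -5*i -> [27, 22, 17, 12, 7]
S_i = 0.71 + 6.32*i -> [0.71, 7.03, 13.35, 19.67, 25.99]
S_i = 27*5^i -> [27, 135, 675, 3375, 16875]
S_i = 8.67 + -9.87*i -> [8.67, -1.2, -11.07, -20.94, -30.81]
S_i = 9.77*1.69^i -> [9.77, 16.51, 27.9, 47.16, 79.7]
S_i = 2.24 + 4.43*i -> [2.24, 6.67, 11.1, 15.53, 19.96]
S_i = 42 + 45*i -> [42, 87, 132, 177, 222]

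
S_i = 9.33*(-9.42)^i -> [9.33, -87.89, 827.91, -7798.92, 73465.81]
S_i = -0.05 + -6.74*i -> [-0.05, -6.79, -13.53, -20.27, -27.01]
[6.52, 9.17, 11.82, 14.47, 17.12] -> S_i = 6.52 + 2.65*i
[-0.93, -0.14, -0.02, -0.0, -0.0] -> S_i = -0.93*0.15^i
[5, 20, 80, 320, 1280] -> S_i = 5*4^i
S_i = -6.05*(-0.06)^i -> [-6.05, 0.36, -0.02, 0.0, -0.0]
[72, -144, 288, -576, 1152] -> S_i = 72*-2^i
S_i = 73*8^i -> [73, 584, 4672, 37376, 299008]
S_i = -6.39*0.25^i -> [-6.39, -1.6, -0.4, -0.1, -0.02]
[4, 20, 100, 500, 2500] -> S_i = 4*5^i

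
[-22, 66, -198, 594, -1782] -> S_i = -22*-3^i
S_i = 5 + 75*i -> [5, 80, 155, 230, 305]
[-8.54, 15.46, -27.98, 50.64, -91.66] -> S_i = -8.54*(-1.81)^i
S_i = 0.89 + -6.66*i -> [0.89, -5.77, -12.43, -19.09, -25.75]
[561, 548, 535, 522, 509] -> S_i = 561 + -13*i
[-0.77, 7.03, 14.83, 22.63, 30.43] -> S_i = -0.77 + 7.80*i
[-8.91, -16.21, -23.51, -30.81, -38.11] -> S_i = -8.91 + -7.30*i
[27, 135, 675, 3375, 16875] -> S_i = 27*5^i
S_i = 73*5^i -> [73, 365, 1825, 9125, 45625]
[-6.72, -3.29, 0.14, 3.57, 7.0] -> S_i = -6.72 + 3.43*i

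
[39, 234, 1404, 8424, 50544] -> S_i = 39*6^i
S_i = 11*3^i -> [11, 33, 99, 297, 891]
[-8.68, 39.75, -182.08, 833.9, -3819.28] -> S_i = -8.68*(-4.58)^i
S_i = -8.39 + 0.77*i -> [-8.39, -7.62, -6.85, -6.08, -5.31]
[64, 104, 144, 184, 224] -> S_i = 64 + 40*i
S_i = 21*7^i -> [21, 147, 1029, 7203, 50421]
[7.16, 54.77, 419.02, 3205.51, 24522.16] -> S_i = 7.16*7.65^i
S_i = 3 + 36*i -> [3, 39, 75, 111, 147]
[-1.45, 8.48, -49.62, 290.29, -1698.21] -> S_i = -1.45*(-5.85)^i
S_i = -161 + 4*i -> [-161, -157, -153, -149, -145]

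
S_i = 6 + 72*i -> [6, 78, 150, 222, 294]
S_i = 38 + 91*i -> [38, 129, 220, 311, 402]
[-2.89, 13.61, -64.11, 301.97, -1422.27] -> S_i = -2.89*(-4.71)^i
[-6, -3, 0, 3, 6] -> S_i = -6 + 3*i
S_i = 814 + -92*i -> [814, 722, 630, 538, 446]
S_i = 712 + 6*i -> [712, 718, 724, 730, 736]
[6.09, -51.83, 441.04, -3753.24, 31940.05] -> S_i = 6.09*(-8.51)^i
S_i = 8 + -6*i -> [8, 2, -4, -10, -16]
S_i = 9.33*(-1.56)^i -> [9.33, -14.55, 22.71, -35.42, 55.26]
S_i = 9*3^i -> [9, 27, 81, 243, 729]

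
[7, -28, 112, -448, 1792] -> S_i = 7*-4^i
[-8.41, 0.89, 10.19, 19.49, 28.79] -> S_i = -8.41 + 9.30*i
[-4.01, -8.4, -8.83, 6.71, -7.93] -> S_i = Random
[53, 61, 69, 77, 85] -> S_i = 53 + 8*i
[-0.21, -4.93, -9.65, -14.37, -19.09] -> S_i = -0.21 + -4.72*i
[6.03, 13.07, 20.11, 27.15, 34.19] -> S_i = 6.03 + 7.04*i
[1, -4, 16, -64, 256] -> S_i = 1*-4^i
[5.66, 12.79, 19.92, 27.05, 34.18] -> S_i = 5.66 + 7.13*i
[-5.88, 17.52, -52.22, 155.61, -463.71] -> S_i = -5.88*(-2.98)^i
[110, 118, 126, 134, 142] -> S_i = 110 + 8*i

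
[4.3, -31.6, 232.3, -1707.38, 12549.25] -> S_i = 4.30*(-7.35)^i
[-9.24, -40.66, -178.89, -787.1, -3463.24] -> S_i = -9.24*4.40^i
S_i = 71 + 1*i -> [71, 72, 73, 74, 75]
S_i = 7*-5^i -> [7, -35, 175, -875, 4375]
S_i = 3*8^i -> [3, 24, 192, 1536, 12288]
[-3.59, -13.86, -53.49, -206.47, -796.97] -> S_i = -3.59*3.86^i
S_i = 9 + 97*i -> [9, 106, 203, 300, 397]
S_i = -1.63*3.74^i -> [-1.63, -6.1, -22.8, -85.27, -318.91]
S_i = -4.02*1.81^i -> [-4.02, -7.28, -13.17, -23.84, -43.15]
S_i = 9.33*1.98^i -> [9.33, 18.47, 36.58, 72.42, 143.4]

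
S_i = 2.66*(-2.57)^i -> [2.66, -6.84, 17.57, -45.15, 116.04]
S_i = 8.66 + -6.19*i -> [8.66, 2.47, -3.72, -9.91, -16.1]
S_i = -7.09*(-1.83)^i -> [-7.09, 12.97, -23.74, 43.45, -79.52]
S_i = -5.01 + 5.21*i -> [-5.01, 0.2, 5.41, 10.62, 15.83]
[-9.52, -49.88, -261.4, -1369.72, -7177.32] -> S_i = -9.52*5.24^i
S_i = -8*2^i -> [-8, -16, -32, -64, -128]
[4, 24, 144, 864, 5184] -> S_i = 4*6^i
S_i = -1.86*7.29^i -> [-1.86, -13.56, -98.85, -720.6, -5253.19]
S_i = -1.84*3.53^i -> [-1.84, -6.5, -22.93, -80.94, -285.7]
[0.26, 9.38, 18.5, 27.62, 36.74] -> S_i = 0.26 + 9.12*i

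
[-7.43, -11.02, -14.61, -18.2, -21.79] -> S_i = -7.43 + -3.59*i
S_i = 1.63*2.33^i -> [1.63, 3.8, 8.85, 20.62, 48.04]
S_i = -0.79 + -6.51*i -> [-0.79, -7.3, -13.81, -20.32, -26.83]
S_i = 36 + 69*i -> [36, 105, 174, 243, 312]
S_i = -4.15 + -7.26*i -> [-4.15, -11.41, -18.67, -25.93, -33.19]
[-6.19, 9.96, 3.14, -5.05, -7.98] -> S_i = Random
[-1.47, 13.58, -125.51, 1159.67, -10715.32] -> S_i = -1.47*(-9.24)^i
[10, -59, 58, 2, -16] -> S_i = Random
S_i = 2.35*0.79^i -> [2.35, 1.86, 1.47, 1.16, 0.92]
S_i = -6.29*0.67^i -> [-6.29, -4.21, -2.82, -1.89, -1.27]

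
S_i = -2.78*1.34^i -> [-2.78, -3.73, -4.99, -6.69, -8.96]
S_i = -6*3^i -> [-6, -18, -54, -162, -486]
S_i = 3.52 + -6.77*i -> [3.52, -3.25, -10.02, -16.79, -23.56]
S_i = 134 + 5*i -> [134, 139, 144, 149, 154]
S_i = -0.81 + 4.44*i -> [-0.81, 3.63, 8.07, 12.51, 16.95]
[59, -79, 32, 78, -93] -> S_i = Random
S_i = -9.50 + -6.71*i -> [-9.5, -16.21, -22.92, -29.63, -36.34]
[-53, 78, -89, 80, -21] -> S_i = Random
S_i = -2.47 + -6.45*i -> [-2.47, -8.92, -15.37, -21.82, -28.27]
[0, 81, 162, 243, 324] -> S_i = 0 + 81*i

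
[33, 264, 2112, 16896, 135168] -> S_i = 33*8^i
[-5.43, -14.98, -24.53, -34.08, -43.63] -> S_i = -5.43 + -9.55*i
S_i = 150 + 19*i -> [150, 169, 188, 207, 226]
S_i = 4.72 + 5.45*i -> [4.72, 10.17, 15.62, 21.07, 26.52]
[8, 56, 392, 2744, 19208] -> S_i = 8*7^i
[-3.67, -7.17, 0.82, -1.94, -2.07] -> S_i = Random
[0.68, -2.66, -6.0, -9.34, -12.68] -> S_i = 0.68 + -3.34*i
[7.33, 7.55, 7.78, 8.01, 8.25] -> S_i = 7.33*1.03^i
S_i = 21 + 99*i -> [21, 120, 219, 318, 417]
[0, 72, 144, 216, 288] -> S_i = 0 + 72*i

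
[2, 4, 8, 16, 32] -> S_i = 2*2^i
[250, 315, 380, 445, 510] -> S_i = 250 + 65*i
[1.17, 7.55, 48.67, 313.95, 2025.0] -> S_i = 1.17*6.45^i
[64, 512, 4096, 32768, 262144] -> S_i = 64*8^i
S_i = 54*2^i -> [54, 108, 216, 432, 864]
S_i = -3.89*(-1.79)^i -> [-3.89, 6.96, -12.46, 22.31, -39.94]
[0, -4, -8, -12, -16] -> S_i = 0 + -4*i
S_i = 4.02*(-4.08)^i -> [4.02, -16.4, 66.92, -273.03, 1113.95]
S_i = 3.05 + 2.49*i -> [3.05, 5.54, 8.03, 10.52, 13.01]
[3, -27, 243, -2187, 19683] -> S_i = 3*-9^i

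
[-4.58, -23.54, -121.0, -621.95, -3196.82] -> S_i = -4.58*5.14^i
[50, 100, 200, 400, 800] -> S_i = 50*2^i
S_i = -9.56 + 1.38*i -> [-9.56, -8.18, -6.8, -5.42, -4.04]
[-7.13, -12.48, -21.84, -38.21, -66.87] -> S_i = -7.13*1.75^i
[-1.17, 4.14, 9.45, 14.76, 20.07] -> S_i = -1.17 + 5.31*i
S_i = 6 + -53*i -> [6, -47, -100, -153, -206]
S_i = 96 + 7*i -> [96, 103, 110, 117, 124]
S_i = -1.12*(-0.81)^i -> [-1.12, 0.91, -0.73, 0.6, -0.48]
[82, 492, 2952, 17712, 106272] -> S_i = 82*6^i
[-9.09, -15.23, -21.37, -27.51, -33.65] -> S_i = -9.09 + -6.14*i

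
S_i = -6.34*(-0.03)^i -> [-6.34, 0.19, -0.01, 0.0, -0.0]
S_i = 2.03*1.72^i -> [2.03, 3.49, 6.01, 10.33, 17.77]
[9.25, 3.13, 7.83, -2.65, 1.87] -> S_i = Random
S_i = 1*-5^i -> [1, -5, 25, -125, 625]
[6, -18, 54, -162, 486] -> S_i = 6*-3^i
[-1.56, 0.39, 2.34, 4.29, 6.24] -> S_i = -1.56 + 1.95*i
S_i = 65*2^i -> [65, 130, 260, 520, 1040]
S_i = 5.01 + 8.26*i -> [5.01, 13.27, 21.53, 29.79, 38.05]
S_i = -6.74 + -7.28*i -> [-6.74, -14.02, -21.3, -28.58, -35.86]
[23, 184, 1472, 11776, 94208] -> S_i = 23*8^i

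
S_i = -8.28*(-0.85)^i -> [-8.28, 7.04, -5.98, 5.08, -4.32]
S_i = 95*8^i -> [95, 760, 6080, 48640, 389120]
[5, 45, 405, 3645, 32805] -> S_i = 5*9^i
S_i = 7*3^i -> [7, 21, 63, 189, 567]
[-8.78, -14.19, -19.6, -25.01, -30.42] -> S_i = -8.78 + -5.41*i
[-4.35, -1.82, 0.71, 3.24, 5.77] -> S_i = -4.35 + 2.53*i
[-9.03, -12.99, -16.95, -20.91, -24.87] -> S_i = -9.03 + -3.96*i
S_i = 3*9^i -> [3, 27, 243, 2187, 19683]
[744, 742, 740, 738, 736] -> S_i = 744 + -2*i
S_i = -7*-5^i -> [-7, 35, -175, 875, -4375]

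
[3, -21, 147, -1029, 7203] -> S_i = 3*-7^i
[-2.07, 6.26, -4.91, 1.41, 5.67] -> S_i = Random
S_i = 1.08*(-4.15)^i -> [1.08, -4.48, 18.6, -77.19, 320.34]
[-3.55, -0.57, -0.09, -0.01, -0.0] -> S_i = -3.55*0.16^i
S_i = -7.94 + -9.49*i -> [-7.94, -17.43, -26.92, -36.41, -45.9]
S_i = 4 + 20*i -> [4, 24, 44, 64, 84]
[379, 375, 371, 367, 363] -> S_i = 379 + -4*i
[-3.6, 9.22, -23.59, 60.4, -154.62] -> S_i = -3.60*(-2.56)^i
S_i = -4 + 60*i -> [-4, 56, 116, 176, 236]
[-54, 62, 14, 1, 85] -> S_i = Random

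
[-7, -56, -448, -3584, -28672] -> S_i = -7*8^i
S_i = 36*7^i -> [36, 252, 1764, 12348, 86436]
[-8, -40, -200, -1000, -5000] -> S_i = -8*5^i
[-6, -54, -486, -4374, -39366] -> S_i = -6*9^i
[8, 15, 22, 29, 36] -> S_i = 8 + 7*i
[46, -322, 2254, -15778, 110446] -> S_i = 46*-7^i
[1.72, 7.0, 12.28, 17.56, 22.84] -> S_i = 1.72 + 5.28*i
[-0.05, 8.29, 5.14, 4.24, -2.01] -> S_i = Random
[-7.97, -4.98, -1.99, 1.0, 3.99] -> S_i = -7.97 + 2.99*i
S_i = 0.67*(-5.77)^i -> [0.67, -3.87, 22.31, -128.71, 742.64]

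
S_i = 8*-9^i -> [8, -72, 648, -5832, 52488]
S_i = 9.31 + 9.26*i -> [9.31, 18.57, 27.83, 37.09, 46.35]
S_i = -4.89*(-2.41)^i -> [-4.89, 11.78, -28.4, 68.45, -164.96]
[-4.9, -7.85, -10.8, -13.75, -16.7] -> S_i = -4.90 + -2.95*i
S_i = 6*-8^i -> [6, -48, 384, -3072, 24576]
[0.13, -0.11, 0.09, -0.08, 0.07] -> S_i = 0.13*(-0.85)^i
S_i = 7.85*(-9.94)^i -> [7.85, -78.03, 775.61, -7709.55, 76632.89]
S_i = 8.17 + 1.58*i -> [8.17, 9.75, 11.33, 12.91, 14.49]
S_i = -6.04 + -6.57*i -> [-6.04, -12.61, -19.18, -25.75, -32.32]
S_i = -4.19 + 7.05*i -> [-4.19, 2.86, 9.91, 16.96, 24.01]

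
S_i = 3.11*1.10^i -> [3.11, 3.42, 3.76, 4.14, 4.55]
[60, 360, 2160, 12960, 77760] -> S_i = 60*6^i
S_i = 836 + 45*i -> [836, 881, 926, 971, 1016]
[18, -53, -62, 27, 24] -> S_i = Random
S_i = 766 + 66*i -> [766, 832, 898, 964, 1030]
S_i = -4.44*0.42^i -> [-4.44, -1.86, -0.78, -0.33, -0.14]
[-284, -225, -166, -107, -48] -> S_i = -284 + 59*i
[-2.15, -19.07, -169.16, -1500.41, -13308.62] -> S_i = -2.15*8.87^i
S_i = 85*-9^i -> [85, -765, 6885, -61965, 557685]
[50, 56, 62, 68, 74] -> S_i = 50 + 6*i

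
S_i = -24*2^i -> [-24, -48, -96, -192, -384]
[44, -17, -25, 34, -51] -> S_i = Random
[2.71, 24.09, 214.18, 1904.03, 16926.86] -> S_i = 2.71*8.89^i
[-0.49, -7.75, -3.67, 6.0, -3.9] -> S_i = Random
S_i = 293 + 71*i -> [293, 364, 435, 506, 577]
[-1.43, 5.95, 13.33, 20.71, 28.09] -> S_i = -1.43 + 7.38*i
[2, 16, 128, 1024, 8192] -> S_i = 2*8^i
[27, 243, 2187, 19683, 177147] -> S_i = 27*9^i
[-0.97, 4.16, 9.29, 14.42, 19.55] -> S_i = -0.97 + 5.13*i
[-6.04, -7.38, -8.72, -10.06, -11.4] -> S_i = -6.04 + -1.34*i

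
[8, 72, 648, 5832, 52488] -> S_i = 8*9^i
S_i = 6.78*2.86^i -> [6.78, 19.39, 55.46, 158.61, 453.62]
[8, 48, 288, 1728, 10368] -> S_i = 8*6^i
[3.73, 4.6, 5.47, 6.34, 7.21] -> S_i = 3.73 + 0.87*i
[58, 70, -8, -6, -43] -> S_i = Random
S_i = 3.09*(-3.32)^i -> [3.09, -10.26, 34.06, -113.08, 375.41]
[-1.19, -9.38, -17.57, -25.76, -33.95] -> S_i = -1.19 + -8.19*i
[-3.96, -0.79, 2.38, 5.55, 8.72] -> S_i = -3.96 + 3.17*i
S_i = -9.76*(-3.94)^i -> [-9.76, 38.45, -151.51, 596.95, -2351.99]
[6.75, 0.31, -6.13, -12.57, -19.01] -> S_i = 6.75 + -6.44*i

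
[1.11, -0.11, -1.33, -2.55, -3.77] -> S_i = 1.11 + -1.22*i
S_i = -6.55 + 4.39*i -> [-6.55, -2.16, 2.23, 6.62, 11.01]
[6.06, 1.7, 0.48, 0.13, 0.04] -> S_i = 6.06*0.28^i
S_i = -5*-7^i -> [-5, 35, -245, 1715, -12005]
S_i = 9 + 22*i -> [9, 31, 53, 75, 97]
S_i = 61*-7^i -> [61, -427, 2989, -20923, 146461]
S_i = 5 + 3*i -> [5, 8, 11, 14, 17]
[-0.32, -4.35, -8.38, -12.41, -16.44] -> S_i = -0.32 + -4.03*i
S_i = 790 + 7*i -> [790, 797, 804, 811, 818]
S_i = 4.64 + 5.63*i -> [4.64, 10.27, 15.9, 21.53, 27.16]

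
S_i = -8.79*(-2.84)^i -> [-8.79, 24.96, -70.9, 201.35, -571.82]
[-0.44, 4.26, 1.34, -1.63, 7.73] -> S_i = Random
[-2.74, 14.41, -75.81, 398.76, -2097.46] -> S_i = -2.74*(-5.26)^i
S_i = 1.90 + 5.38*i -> [1.9, 7.28, 12.66, 18.04, 23.42]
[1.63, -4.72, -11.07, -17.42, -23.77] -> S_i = 1.63 + -6.35*i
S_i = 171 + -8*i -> [171, 163, 155, 147, 139]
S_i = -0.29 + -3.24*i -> [-0.29, -3.53, -6.77, -10.01, -13.25]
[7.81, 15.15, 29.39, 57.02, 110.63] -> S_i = 7.81*1.94^i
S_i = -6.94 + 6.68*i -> [-6.94, -0.26, 6.42, 13.1, 19.78]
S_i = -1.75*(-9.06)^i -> [-1.75, 15.86, -143.65, 1301.44, -11791.01]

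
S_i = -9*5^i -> [-9, -45, -225, -1125, -5625]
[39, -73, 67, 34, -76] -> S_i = Random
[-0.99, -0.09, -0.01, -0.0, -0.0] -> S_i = -0.99*0.09^i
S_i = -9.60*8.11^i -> [-9.6, -77.86, -631.41, -5120.75, -41529.3]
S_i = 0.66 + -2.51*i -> [0.66, -1.85, -4.36, -6.87, -9.38]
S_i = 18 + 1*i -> [18, 19, 20, 21, 22]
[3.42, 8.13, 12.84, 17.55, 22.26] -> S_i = 3.42 + 4.71*i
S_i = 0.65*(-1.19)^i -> [0.65, -0.77, 0.92, -1.1, 1.3]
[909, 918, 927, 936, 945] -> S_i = 909 + 9*i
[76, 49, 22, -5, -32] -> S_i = 76 + -27*i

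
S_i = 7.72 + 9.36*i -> [7.72, 17.08, 26.44, 35.8, 45.16]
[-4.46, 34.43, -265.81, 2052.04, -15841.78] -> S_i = -4.46*(-7.72)^i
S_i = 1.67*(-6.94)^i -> [1.67, -11.59, 80.43, -558.21, 3873.95]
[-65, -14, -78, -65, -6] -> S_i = Random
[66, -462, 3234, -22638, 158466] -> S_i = 66*-7^i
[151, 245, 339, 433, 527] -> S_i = 151 + 94*i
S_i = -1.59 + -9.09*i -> [-1.59, -10.68, -19.77, -28.86, -37.95]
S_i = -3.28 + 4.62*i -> [-3.28, 1.34, 5.96, 10.58, 15.2]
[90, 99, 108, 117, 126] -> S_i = 90 + 9*i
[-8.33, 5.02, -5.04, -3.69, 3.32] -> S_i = Random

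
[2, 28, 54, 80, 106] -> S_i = 2 + 26*i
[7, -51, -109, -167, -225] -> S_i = 7 + -58*i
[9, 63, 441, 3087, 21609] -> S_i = 9*7^i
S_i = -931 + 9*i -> [-931, -922, -913, -904, -895]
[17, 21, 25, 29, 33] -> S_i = 17 + 4*i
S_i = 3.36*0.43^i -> [3.36, 1.44, 0.62, 0.27, 0.11]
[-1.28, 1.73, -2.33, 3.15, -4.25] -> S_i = -1.28*(-1.35)^i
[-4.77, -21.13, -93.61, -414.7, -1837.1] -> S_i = -4.77*4.43^i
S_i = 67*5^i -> [67, 335, 1675, 8375, 41875]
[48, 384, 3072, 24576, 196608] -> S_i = 48*8^i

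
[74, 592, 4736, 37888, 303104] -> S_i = 74*8^i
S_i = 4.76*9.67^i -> [4.76, 46.03, 445.1, 4304.14, 41621.03]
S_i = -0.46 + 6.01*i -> [-0.46, 5.55, 11.56, 17.57, 23.58]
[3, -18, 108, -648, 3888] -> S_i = 3*-6^i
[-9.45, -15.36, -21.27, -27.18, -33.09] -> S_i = -9.45 + -5.91*i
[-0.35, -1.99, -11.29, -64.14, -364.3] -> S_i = -0.35*5.68^i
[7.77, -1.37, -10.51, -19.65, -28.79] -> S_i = 7.77 + -9.14*i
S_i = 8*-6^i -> [8, -48, 288, -1728, 10368]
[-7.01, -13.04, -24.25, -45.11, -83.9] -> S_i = -7.01*1.86^i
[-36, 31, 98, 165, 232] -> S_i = -36 + 67*i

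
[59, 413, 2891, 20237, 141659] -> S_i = 59*7^i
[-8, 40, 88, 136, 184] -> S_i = -8 + 48*i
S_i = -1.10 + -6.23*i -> [-1.1, -7.33, -13.56, -19.79, -26.02]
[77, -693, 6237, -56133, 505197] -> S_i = 77*-9^i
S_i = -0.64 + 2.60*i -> [-0.64, 1.96, 4.56, 7.16, 9.76]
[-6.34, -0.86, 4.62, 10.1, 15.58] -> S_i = -6.34 + 5.48*i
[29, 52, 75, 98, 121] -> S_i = 29 + 23*i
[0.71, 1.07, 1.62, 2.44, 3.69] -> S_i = 0.71*1.51^i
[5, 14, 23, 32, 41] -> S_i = 5 + 9*i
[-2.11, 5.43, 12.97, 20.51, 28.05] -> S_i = -2.11 + 7.54*i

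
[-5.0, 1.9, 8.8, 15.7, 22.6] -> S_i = -5.00 + 6.90*i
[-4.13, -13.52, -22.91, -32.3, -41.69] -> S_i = -4.13 + -9.39*i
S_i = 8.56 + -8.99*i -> [8.56, -0.43, -9.42, -18.41, -27.4]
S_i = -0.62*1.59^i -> [-0.62, -0.99, -1.57, -2.49, -3.96]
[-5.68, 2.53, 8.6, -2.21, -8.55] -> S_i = Random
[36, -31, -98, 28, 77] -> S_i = Random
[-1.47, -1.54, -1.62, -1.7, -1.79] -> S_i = -1.47*1.05^i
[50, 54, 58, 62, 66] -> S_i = 50 + 4*i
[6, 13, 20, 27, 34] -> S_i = 6 + 7*i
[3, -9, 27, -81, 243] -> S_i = 3*-3^i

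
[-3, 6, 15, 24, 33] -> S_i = -3 + 9*i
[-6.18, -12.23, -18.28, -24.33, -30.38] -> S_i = -6.18 + -6.05*i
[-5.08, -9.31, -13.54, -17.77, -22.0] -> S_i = -5.08 + -4.23*i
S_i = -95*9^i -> [-95, -855, -7695, -69255, -623295]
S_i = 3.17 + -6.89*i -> [3.17, -3.72, -10.61, -17.5, -24.39]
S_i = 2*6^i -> [2, 12, 72, 432, 2592]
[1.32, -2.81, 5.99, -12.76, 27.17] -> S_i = 1.32*(-2.13)^i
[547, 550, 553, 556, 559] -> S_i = 547 + 3*i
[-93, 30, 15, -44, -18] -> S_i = Random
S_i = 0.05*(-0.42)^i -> [0.05, -0.02, 0.01, -0.0, 0.0]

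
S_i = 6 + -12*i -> [6, -6, -18, -30, -42]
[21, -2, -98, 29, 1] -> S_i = Random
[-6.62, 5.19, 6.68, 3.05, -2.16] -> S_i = Random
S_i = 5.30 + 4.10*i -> [5.3, 9.4, 13.5, 17.6, 21.7]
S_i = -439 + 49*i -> [-439, -390, -341, -292, -243]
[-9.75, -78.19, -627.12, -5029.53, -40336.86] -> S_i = -9.75*8.02^i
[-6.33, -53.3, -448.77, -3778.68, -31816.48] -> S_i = -6.33*8.42^i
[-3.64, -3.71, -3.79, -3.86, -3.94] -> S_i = -3.64*1.02^i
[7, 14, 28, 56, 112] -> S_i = 7*2^i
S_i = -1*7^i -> [-1, -7, -49, -343, -2401]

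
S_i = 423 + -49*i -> [423, 374, 325, 276, 227]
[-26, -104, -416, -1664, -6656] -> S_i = -26*4^i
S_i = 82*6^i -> [82, 492, 2952, 17712, 106272]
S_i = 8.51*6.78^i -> [8.51, 57.7, 391.19, 2652.28, 17982.43]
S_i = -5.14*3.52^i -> [-5.14, -18.09, -63.69, -224.18, -789.1]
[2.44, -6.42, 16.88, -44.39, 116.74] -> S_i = 2.44*(-2.63)^i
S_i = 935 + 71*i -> [935, 1006, 1077, 1148, 1219]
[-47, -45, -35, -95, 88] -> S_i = Random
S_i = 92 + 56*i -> [92, 148, 204, 260, 316]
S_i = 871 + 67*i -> [871, 938, 1005, 1072, 1139]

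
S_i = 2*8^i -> [2, 16, 128, 1024, 8192]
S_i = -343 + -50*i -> [-343, -393, -443, -493, -543]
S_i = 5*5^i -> [5, 25, 125, 625, 3125]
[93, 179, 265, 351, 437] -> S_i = 93 + 86*i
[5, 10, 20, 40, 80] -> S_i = 5*2^i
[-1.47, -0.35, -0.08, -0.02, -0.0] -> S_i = -1.47*0.24^i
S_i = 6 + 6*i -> [6, 12, 18, 24, 30]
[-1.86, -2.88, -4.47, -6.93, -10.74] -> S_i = -1.86*1.55^i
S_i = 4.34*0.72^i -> [4.34, 3.12, 2.25, 1.62, 1.17]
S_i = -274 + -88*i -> [-274, -362, -450, -538, -626]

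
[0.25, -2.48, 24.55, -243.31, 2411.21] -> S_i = 0.25*(-9.91)^i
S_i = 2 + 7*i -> [2, 9, 16, 23, 30]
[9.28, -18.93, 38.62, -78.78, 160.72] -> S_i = 9.28*(-2.04)^i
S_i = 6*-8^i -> [6, -48, 384, -3072, 24576]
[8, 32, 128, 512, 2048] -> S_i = 8*4^i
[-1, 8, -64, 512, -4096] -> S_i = -1*-8^i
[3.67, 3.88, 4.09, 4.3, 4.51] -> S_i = 3.67 + 0.21*i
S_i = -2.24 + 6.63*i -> [-2.24, 4.39, 11.02, 17.65, 24.28]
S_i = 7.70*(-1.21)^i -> [7.7, -9.32, 11.27, -13.64, 16.51]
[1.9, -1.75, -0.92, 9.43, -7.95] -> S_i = Random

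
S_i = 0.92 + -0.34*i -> [0.92, 0.58, 0.24, -0.1, -0.44]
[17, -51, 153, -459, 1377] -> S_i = 17*-3^i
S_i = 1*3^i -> [1, 3, 9, 27, 81]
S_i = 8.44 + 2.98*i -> [8.44, 11.42, 14.4, 17.38, 20.36]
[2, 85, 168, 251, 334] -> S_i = 2 + 83*i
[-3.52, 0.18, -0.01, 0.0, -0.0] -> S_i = -3.52*(-0.05)^i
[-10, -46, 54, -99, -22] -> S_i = Random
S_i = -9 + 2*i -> [-9, -7, -5, -3, -1]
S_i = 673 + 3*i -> [673, 676, 679, 682, 685]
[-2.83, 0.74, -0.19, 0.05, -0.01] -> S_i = -2.83*(-0.26)^i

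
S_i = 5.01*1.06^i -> [5.01, 5.31, 5.63, 5.97, 6.33]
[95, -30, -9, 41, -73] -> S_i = Random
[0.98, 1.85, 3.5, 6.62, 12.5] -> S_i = 0.98*1.89^i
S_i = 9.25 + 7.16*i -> [9.25, 16.41, 23.57, 30.73, 37.89]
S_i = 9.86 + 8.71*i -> [9.86, 18.57, 27.28, 35.99, 44.7]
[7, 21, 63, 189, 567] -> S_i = 7*3^i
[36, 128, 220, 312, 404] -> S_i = 36 + 92*i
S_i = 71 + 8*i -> [71, 79, 87, 95, 103]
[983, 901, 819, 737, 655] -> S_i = 983 + -82*i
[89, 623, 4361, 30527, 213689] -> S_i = 89*7^i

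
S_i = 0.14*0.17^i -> [0.14, 0.02, 0.0, 0.0, 0.0]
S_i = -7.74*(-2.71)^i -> [-7.74, 20.98, -56.84, 154.05, -417.46]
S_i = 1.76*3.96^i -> [1.76, 6.97, 27.6, 109.29, 432.81]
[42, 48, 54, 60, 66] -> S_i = 42 + 6*i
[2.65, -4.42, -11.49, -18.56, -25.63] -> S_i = 2.65 + -7.07*i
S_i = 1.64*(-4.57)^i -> [1.64, -7.49, 34.25, -156.53, 715.33]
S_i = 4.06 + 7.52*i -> [4.06, 11.58, 19.1, 26.62, 34.14]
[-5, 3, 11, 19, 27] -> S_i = -5 + 8*i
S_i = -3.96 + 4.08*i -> [-3.96, 0.12, 4.2, 8.28, 12.36]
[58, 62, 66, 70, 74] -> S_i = 58 + 4*i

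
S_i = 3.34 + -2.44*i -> [3.34, 0.9, -1.54, -3.98, -6.42]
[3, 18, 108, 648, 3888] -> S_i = 3*6^i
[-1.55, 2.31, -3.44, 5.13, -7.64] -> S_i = -1.55*(-1.49)^i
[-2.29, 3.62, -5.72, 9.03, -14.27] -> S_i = -2.29*(-1.58)^i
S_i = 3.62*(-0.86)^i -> [3.62, -3.11, 2.68, -2.3, 1.98]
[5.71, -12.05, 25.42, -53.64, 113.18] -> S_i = 5.71*(-2.11)^i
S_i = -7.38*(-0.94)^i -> [-7.38, 6.94, -6.52, 6.13, -5.76]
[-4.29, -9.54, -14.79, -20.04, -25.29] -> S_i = -4.29 + -5.25*i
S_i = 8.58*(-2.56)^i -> [8.58, -21.96, 56.23, -143.95, 368.51]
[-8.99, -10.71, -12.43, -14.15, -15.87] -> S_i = -8.99 + -1.72*i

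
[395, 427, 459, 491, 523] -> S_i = 395 + 32*i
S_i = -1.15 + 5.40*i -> [-1.15, 4.25, 9.65, 15.05, 20.45]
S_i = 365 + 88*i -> [365, 453, 541, 629, 717]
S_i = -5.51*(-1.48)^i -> [-5.51, 8.15, -12.07, 17.86, -26.44]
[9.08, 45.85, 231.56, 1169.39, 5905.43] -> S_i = 9.08*5.05^i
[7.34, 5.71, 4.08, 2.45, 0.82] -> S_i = 7.34 + -1.63*i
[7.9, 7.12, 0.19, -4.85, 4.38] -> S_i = Random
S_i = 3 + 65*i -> [3, 68, 133, 198, 263]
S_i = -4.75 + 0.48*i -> [-4.75, -4.27, -3.79, -3.31, -2.83]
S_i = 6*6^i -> [6, 36, 216, 1296, 7776]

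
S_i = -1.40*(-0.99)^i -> [-1.4, 1.39, -1.37, 1.36, -1.34]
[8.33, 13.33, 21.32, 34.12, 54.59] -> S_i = 8.33*1.60^i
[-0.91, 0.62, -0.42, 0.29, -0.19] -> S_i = -0.91*(-0.68)^i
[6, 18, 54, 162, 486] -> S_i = 6*3^i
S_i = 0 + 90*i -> [0, 90, 180, 270, 360]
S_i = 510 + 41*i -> [510, 551, 592, 633, 674]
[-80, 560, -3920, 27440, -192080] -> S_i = -80*-7^i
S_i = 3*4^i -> [3, 12, 48, 192, 768]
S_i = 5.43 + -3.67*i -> [5.43, 1.76, -1.91, -5.58, -9.25]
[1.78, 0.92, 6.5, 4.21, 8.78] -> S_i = Random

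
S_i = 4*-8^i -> [4, -32, 256, -2048, 16384]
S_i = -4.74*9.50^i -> [-4.74, -45.03, -427.78, -4063.96, -38607.6]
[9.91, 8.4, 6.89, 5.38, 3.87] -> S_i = 9.91 + -1.51*i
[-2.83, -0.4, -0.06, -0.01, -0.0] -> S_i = -2.83*0.14^i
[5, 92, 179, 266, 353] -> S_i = 5 + 87*i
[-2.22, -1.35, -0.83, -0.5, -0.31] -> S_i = -2.22*0.61^i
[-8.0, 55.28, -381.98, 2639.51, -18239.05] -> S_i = -8.00*(-6.91)^i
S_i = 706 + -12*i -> [706, 694, 682, 670, 658]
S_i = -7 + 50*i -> [-7, 43, 93, 143, 193]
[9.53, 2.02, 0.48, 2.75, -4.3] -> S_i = Random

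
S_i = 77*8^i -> [77, 616, 4928, 39424, 315392]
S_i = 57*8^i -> [57, 456, 3648, 29184, 233472]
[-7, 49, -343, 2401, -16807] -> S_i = -7*-7^i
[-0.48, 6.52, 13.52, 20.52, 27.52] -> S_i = -0.48 + 7.00*i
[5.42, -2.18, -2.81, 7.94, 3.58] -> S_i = Random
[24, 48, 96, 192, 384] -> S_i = 24*2^i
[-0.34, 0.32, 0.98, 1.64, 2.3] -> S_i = -0.34 + 0.66*i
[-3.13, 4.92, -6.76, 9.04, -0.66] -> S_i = Random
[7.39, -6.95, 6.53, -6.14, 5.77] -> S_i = 7.39*(-0.94)^i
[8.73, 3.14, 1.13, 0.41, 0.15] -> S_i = 8.73*0.36^i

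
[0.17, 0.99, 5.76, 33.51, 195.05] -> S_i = 0.17*5.82^i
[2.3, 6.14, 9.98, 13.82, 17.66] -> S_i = 2.30 + 3.84*i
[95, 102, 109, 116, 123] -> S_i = 95 + 7*i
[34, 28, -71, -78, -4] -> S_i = Random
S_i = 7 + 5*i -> [7, 12, 17, 22, 27]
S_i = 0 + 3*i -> [0, 3, 6, 9, 12]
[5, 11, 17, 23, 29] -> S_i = 5 + 6*i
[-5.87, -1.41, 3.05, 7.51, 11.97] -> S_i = -5.87 + 4.46*i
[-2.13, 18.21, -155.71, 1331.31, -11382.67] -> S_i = -2.13*(-8.55)^i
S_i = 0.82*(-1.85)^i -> [0.82, -1.52, 2.81, -5.19, 9.61]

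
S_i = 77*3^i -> [77, 231, 693, 2079, 6237]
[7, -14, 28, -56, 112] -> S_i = 7*-2^i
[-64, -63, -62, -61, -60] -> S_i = -64 + 1*i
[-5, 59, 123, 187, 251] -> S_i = -5 + 64*i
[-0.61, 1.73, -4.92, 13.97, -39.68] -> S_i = -0.61*(-2.84)^i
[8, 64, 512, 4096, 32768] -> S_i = 8*8^i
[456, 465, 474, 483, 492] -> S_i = 456 + 9*i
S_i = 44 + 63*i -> [44, 107, 170, 233, 296]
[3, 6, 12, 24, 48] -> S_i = 3*2^i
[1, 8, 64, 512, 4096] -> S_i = 1*8^i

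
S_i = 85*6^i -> [85, 510, 3060, 18360, 110160]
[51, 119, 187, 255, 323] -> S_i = 51 + 68*i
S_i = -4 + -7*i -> [-4, -11, -18, -25, -32]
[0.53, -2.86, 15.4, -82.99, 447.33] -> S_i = 0.53*(-5.39)^i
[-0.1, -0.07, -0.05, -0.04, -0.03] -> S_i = -0.10*0.71^i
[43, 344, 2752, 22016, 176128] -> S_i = 43*8^i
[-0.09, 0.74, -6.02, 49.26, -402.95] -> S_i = -0.09*(-8.18)^i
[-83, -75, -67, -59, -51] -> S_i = -83 + 8*i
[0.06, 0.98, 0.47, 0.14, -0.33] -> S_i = Random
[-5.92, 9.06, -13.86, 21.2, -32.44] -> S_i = -5.92*(-1.53)^i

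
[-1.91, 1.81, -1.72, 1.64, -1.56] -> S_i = -1.91*(-0.95)^i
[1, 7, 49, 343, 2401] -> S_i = 1*7^i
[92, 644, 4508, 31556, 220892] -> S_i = 92*7^i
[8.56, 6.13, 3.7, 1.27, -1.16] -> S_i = 8.56 + -2.43*i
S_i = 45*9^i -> [45, 405, 3645, 32805, 295245]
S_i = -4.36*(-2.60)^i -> [-4.36, 11.34, -29.47, 76.63, -199.24]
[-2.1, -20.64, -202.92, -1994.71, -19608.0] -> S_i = -2.10*9.83^i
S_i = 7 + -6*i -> [7, 1, -5, -11, -17]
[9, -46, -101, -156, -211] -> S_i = 9 + -55*i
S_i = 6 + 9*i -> [6, 15, 24, 33, 42]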